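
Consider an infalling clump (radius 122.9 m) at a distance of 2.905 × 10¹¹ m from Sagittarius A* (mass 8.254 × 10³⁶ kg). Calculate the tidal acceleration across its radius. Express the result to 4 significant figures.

5.523 × 10⁻⁶ m/s²

a_tidal = 2GMr/d³
        = 2 × (6.674 × 10⁻¹¹) × (8.254 × 10³⁶) × (122.9) / (2.905 × 10¹¹)³
        = 5.523 × 10⁻⁶ m/s²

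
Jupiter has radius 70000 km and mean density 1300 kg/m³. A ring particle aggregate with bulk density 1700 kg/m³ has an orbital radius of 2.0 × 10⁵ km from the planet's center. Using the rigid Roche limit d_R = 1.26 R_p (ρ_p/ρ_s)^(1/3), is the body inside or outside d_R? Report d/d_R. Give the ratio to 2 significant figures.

d_R = 1.26 × (70000 km) × (1300/1700)^(1/3) = 80660 km
d/d_R = (2.0 × 10⁵) / (80660) = 2.5
Since d/d_R > 1, the body is outside the Roche limit.

outside; d/d_R ≈ 2.5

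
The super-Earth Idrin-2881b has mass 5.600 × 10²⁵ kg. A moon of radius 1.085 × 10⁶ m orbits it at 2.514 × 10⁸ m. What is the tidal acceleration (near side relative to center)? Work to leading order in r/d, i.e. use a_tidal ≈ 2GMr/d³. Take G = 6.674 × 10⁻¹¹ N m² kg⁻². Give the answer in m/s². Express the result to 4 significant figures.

5.104 × 10⁻⁴ m/s²

Δa = 2GMr/d³
   = 2 × (6.674 × 10⁻¹¹) × (5.600 × 10²⁵) × (1.085 × 10⁶) / (2.514 × 10⁸)³
   = 5.104 × 10⁻⁴ m/s²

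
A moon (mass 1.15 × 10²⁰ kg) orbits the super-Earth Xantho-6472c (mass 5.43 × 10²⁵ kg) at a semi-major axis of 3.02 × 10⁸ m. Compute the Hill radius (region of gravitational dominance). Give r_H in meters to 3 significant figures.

2.69 × 10⁶ m

r_H ≈ a (m/3M)^(1/3)
    = (3.02 × 10⁸) × (1.15 × 10²⁰ / (3 × 5.43 × 10²⁵))^(1/3)
    = 2.69 × 10⁶ m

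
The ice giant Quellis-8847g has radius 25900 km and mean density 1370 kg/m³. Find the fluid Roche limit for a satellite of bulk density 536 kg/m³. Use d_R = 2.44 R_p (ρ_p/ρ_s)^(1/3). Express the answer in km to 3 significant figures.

86400 km

d_R = 2.44 × 25900 km × (1370/536)^(1/3)
    = 86400 km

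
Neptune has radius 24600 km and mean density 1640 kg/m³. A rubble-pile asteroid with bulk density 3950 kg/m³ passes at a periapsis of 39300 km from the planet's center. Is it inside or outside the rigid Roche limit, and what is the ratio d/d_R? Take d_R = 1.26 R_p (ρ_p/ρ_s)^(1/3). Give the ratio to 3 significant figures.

d_R = 1.26 × (24600 km) × (1640/3950)^(1/3) = 23120 km
d/d_R = (39300) / (23120) = 1.70
Since d/d_R > 1, the body is outside the Roche limit.

outside; d/d_R ≈ 1.70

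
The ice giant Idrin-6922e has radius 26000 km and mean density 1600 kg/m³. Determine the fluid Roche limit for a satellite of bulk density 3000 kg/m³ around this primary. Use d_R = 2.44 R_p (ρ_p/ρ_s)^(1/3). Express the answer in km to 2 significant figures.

51000 km

d_R = 2.44 × 26000 km × (1600/3000)^(1/3)
    = 51000 km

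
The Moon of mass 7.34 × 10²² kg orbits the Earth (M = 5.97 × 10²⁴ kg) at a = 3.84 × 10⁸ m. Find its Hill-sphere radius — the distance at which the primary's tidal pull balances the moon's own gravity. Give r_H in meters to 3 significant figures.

6.15 × 10⁷ m

r_H ≈ a (m/3M)^(1/3)
    = (3.84 × 10⁸) × (7.34 × 10²² / (3 × 5.97 × 10²⁴))^(1/3)
    = 6.15 × 10⁷ m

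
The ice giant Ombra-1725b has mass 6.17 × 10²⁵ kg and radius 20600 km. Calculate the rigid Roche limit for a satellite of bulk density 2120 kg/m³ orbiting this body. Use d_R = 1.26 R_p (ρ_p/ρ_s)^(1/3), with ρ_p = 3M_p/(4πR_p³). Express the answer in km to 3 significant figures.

24000 km

ρ_p = 3M_p/(4πR_p³) = 3 × (6.17 × 10²⁵) / (4π × (2.06 × 10⁷ m)³) = 1680 kg/m³
d_R = 1.26 × 20600 km × (1680/2120)^(1/3)
    = 24000 km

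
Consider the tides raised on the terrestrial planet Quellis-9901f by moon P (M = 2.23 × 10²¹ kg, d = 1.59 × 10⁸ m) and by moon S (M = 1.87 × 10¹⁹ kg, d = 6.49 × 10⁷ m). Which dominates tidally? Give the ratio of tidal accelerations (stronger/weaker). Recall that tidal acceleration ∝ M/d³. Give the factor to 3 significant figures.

Tidal acceleration ∝ M/d³, so compare M/d³ for each.
Moon P: (2.23 × 10²¹) / (1.59 × 10⁸)³ = 5.548 × 10⁻⁴
Moon S: (1.87 × 10¹⁹) / (6.49 × 10⁷)³ = 6.841 × 10⁻⁵
Ratio (larger/smaller) = 8.11

Moon P, by a factor of ≈ 8.11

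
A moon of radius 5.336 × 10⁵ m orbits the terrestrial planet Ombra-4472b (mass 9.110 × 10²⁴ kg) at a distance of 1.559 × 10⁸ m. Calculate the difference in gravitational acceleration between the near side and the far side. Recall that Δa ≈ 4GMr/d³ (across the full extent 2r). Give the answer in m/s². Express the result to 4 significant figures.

The field gradient is 2GM/d³; across the full diameter 2r the difference is 4GMr/d³.
Δg = 4GMr/d³
   = 4 × (6.674 × 10⁻¹¹) × (9.110 × 10²⁴) × (5.336 × 10⁵) / (1.559 × 10⁸)³
   = 3.425 × 10⁻⁴ m/s²

3.425 × 10⁻⁴ m/s²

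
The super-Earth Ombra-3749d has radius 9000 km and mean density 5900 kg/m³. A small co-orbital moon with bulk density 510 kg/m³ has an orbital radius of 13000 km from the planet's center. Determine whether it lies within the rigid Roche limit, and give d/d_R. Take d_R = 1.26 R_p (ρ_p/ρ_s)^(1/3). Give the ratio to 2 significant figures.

d_R = 1.26 × (9000 km) × (5900/510)^(1/3) = 25650 km
d/d_R = (13000) / (25650) = 0.51
Since d/d_R < 1, the body is inside the Roche limit.

inside; d/d_R ≈ 0.51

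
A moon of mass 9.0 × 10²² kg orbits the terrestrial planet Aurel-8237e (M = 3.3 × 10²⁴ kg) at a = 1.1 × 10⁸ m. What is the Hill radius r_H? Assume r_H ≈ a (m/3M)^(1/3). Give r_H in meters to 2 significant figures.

r_H ≈ a (m/3M)^(1/3)
    = (1.1 × 10⁸) × (9.0 × 10²² / (3 × 3.3 × 10²⁴))^(1/3)
    = 2.3 × 10⁷ m

2.3 × 10⁷ m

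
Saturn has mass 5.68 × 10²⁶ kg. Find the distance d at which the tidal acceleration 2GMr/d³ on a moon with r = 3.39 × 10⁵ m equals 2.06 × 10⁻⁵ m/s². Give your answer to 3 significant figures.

2GMr/d³ = a_tidal  ⇒  d = (2GMr / a_tidal)^(1/3)
d = (2 × 6.674×10⁻¹¹ × (5.68 × 10²⁶) × (3.39 × 10⁵) / (2.06 × 10⁻⁵))^(1/3)
  = 1.08 × 10⁹ m

1.08 × 10⁹ m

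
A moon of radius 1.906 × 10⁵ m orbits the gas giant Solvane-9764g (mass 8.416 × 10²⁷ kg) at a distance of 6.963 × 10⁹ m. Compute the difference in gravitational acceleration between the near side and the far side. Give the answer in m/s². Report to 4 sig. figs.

1.268 × 10⁻⁶ m/s²

Δa = 4GMr/d³
   = 4 × (6.674 × 10⁻¹¹) × (8.416 × 10²⁷) × (1.906 × 10⁵) / (6.963 × 10⁹)³
   = 1.268 × 10⁻⁶ m/s²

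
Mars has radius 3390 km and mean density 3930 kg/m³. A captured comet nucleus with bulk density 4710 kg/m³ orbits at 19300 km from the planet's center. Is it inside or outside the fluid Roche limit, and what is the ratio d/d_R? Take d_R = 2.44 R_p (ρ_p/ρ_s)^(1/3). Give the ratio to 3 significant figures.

d_R = 2.44 × (3390 km) × (3930/4710)^(1/3) = 7787 km
d/d_R = (19300) / (7787) = 2.48
Since d/d_R > 1, the body is outside the Roche limit.

outside; d/d_R ≈ 2.48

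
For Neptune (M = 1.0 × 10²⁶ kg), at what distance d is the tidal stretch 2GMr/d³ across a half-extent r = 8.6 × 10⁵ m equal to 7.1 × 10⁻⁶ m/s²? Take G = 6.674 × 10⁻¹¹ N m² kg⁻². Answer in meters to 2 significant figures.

2GMr/d³ = a_tidal  ⇒  d = (2GMr / a_tidal)^(1/3)
d = (2 × 6.674×10⁻¹¹ × (1.0 × 10²⁶) × (8.6 × 10⁵) / (7.1 × 10⁻⁶))^(1/3)
  = 1.2 × 10⁹ m

1.2 × 10⁹ m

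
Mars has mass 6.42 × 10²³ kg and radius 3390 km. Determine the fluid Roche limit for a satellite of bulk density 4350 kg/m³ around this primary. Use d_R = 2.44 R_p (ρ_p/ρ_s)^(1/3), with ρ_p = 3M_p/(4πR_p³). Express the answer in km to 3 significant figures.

8000 km

ρ_p = 3M_p/(4πR_p³) = 3 × (6.42 × 10²³) / (4π × (3.39 × 10⁶ m)³) = 3930 kg/m³
d_R = 2.44 × 3390 km × (3930/4350)^(1/3)
    = 8000 km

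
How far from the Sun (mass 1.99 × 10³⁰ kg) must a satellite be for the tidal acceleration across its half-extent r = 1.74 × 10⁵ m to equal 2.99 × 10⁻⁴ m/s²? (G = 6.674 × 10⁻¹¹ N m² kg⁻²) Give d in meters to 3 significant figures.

5.37 × 10⁹ m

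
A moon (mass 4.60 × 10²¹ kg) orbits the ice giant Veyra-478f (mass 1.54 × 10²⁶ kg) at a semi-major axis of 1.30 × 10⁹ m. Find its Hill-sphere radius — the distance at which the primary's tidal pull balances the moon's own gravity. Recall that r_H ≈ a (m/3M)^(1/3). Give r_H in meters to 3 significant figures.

2.80 × 10⁷ m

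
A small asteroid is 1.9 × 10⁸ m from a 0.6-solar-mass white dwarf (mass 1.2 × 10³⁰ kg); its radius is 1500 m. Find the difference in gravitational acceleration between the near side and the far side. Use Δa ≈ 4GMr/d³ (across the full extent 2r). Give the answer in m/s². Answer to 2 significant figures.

7.0 × 10⁻² m/s²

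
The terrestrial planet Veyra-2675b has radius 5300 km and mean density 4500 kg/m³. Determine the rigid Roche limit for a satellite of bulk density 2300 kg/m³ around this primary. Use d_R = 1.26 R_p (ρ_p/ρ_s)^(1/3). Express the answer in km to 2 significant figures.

8400 km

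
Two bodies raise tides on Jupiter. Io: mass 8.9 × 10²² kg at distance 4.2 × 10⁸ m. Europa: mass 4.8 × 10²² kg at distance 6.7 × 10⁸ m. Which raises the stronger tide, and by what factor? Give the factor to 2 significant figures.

Io, by a factor of ≈ 7.5

Tidal acceleration ∝ M/d³, so compare M/d³ for each.
Io: (8.9 × 10²²) / (4.2 × 10⁸)³ = 1.201 × 10⁻³
Europa: (4.8 × 10²²) / (6.7 × 10⁸)³ = 1.596 × 10⁻⁴
Ratio (larger/smaller) = 7.5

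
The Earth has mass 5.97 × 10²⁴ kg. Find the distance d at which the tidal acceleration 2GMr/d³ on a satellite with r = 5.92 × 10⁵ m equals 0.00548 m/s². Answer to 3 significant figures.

2GMr/d³ = a_tidal  ⇒  d = (2GMr / a_tidal)^(1/3)
d = (2 × 6.674×10⁻¹¹ × (5.97 × 10²⁴) × (5.92 × 10⁵) / (0.00548))^(1/3)
  = 4.42 × 10⁷ m

4.42 × 10⁷ m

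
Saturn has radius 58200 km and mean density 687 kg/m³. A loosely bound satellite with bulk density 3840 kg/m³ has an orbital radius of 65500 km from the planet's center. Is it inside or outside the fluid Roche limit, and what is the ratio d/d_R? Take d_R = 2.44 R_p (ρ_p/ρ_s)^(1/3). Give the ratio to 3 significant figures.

d_R = 2.44 × (58200 km) × (687/3840)^(1/3) = 80020 km
d/d_R = (65500) / (80020) = 0.819
Since d/d_R < 1, the body is inside the Roche limit.

inside; d/d_R ≈ 0.819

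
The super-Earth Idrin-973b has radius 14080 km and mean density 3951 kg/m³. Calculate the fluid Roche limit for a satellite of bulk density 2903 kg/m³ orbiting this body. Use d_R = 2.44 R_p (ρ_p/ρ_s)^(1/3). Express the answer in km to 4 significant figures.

38070 km

d_R = 2.44 × 14080 km × (3951/2903)^(1/3)
    = 38070 km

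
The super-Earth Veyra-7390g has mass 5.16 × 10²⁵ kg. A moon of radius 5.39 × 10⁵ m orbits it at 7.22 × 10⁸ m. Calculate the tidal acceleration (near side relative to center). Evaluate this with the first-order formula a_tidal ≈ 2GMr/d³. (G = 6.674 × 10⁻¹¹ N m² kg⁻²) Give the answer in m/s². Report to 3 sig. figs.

9.86 × 10⁻⁶ m/s²

The tidal stretch is the gradient of GM/d² times the body's extent r, hence the 1/d³ dependence.
a_tidal = 2GMr/d³
        = 2 × (6.674 × 10⁻¹¹) × (5.16 × 10²⁵) × (5.39 × 10⁵) / (7.22 × 10⁸)³
        = 9.86 × 10⁻⁶ m/s²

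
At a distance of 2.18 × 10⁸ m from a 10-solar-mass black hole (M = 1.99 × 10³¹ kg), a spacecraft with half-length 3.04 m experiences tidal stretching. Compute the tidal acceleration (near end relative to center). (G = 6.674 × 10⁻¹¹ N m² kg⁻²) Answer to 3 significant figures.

Δg = 2GMr/d³
   = 2 × (6.674 × 10⁻¹¹) × (1.99 × 10³¹) × (3.04) / (2.18 × 10⁸)³
   = 7.79 × 10⁻⁴ m/s²

7.79 × 10⁻⁴ m/s²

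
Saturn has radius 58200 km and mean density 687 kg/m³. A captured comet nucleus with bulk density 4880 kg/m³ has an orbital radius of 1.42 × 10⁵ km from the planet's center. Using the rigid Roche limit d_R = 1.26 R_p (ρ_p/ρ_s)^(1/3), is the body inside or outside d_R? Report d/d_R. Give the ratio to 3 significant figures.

outside; d/d_R ≈ 3.72

d_R = 1.26 × (58200 km) × (687/4880)^(1/3) = 38150 km
d/d_R = (1.42 × 10⁵) / (38150) = 3.72
Since d/d_R > 1, the body is outside the Roche limit.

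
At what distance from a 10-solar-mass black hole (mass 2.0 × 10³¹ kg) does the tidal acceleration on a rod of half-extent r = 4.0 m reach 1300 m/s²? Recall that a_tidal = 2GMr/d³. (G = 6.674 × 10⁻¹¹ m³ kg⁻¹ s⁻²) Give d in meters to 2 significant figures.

2GMr/d³ = a_tidal  ⇒  d = (2GMr / a_tidal)^(1/3)
d = (2 × 6.674×10⁻¹¹ × (2.0 × 10³¹) × (4.0) / (1300))^(1/3)
  = 2.0 × 10⁶ m

2.0 × 10⁶ m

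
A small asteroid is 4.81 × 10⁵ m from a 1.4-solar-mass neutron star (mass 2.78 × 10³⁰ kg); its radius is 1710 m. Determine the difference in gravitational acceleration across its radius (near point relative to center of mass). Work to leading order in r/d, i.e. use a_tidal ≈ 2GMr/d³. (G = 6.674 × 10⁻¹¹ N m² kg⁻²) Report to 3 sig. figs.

The tidal stretch is the gradient of GM/d² times the body's extent r, hence the 1/d³ dependence.
Δg = 2GMr/d³
   = 2 × (6.674 × 10⁻¹¹) × (2.78 × 10³⁰) × (1710) / (4.81 × 10⁵)³
   = 5.70 × 10⁶ m/s²

5.70 × 10⁶ m/s²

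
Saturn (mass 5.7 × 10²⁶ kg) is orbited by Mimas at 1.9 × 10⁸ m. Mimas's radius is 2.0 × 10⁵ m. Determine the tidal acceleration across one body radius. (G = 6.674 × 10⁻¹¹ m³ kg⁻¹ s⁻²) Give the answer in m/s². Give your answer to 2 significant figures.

a_tidal = 2GMr/d³
        = 2 × (6.674 × 10⁻¹¹) × (5.7 × 10²⁶) × (2.0 × 10⁵) / (1.9 × 10⁸)³
        = 2.2 × 10⁻³ m/s²

2.2 × 10⁻³ m/s²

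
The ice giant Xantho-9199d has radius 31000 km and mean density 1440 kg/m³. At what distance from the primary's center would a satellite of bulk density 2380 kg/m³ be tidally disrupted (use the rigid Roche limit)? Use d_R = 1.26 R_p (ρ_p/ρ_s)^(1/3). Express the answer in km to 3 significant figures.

d_R = 1.26 × 31000 km × (1440/2380)^(1/3)
    = 33000 km

33000 km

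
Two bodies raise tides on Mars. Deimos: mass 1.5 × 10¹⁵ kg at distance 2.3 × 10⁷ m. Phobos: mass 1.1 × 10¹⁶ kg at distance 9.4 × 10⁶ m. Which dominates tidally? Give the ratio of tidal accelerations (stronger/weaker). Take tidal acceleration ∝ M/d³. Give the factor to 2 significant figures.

Phobos, by a factor of ≈ 110

Tidal acceleration ∝ M/d³, so compare M/d³ for each.
Deimos: (1.5 × 10¹⁵) / (2.3 × 10⁷)³ = 1.233 × 10⁻⁷
Phobos: (1.1 × 10¹⁶) / (9.4 × 10⁶)³ = 1.324 × 10⁻⁵
Ratio (larger/smaller) = 110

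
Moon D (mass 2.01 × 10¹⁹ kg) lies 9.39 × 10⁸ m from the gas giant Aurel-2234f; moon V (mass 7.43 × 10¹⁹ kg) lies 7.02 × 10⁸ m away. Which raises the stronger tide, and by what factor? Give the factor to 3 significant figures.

Tidal stretch scales as M/d³; compute that for each body.
Moon D: (2.01 × 10¹⁹) / (9.39 × 10⁸)³ = 2.428 × 10⁻⁸
Moon V: (7.43 × 10¹⁹) / (7.02 × 10⁸)³ = 2.148 × 10⁻⁷
Ratio (larger/smaller) = 8.85

Moon V, by a factor of ≈ 8.85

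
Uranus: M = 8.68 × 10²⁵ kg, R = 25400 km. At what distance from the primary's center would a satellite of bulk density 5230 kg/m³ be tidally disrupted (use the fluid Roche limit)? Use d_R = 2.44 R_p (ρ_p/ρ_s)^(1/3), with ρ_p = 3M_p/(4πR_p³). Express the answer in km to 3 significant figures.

ρ_p = 3M_p/(4πR_p³) = 3 × (8.68 × 10²⁵) / (4π × (2.54 × 10⁷ m)³) = 1260 kg/m³
d_R = 2.44 × 25400 km × (1260/5230)^(1/3)
    = 38600 km

38600 km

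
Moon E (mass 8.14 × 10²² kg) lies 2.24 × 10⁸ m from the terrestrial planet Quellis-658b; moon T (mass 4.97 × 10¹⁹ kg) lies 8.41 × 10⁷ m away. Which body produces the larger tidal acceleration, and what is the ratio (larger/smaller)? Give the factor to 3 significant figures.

Compare M/d³ for the two perturbers:
Moon E: (8.14 × 10²²) / (2.24 × 10⁸)³ = 7.242 × 10⁻³
Moon T: (4.97 × 10¹⁹) / (8.41 × 10⁷)³ = 8.355 × 10⁻⁵
Ratio (larger/smaller) = 86.7

Moon E, by a factor of ≈ 86.7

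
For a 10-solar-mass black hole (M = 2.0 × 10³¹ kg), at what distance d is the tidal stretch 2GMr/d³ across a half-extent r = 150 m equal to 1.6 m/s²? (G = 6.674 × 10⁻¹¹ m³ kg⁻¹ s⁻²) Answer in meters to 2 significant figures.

6.3 × 10⁷ m

2GMr/d³ = a_tidal  ⇒  d = (2GMr / a_tidal)^(1/3)
d = (2 × 6.674×10⁻¹¹ × (2.0 × 10³¹) × (150) / (1.6))^(1/3)
  = 6.3 × 10⁷ m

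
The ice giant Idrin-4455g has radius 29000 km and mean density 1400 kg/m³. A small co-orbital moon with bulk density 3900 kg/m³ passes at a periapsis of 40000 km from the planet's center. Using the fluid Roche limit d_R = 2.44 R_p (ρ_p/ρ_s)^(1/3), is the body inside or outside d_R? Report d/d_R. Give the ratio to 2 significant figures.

inside; d/d_R ≈ 0.80

d_R = 2.44 × (29000 km) × (1400/3900)^(1/3) = 50290 km
d/d_R = (40000) / (50290) = 0.80
Since d/d_R < 1, the body is inside the Roche limit.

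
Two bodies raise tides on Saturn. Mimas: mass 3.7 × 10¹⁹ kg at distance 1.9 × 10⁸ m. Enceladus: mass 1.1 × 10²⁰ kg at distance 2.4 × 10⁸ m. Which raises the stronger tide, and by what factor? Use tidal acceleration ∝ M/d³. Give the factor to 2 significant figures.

Enceladus, by a factor of ≈ 1.5

Tidal stretch scales as M/d³; compute that for each body.
Mimas: (3.7 × 10¹⁹) / (1.9 × 10⁸)³ = 5.394 × 10⁻⁶
Enceladus: (1.1 × 10²⁰) / (2.4 × 10⁸)³ = 7.957 × 10⁻⁶
Ratio (larger/smaller) = 1.5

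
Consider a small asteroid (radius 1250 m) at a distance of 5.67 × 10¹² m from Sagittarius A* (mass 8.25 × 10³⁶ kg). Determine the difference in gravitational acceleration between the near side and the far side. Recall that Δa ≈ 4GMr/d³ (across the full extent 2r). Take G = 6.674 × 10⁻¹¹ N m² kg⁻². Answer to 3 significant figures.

1.51 × 10⁻⁸ m/s²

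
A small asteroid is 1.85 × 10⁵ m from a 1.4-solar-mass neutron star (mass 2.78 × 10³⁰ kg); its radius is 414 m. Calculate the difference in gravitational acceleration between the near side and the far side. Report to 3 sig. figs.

Near-to-far spans 2r, so the tidal difference is twice the near-to-center value: 4GMr/d³.
Δa = 4GMr/d³
   = 4 × (6.674 × 10⁻¹¹) × (2.78 × 10³⁰) × (414) / (1.85 × 10⁵)³
   = 4.85 × 10⁷ m/s²

4.85 × 10⁷ m/s²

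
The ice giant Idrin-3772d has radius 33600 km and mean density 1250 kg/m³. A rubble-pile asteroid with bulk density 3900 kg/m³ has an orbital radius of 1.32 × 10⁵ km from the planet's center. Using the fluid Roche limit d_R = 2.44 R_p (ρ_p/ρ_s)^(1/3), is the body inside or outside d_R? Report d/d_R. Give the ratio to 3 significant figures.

outside; d/d_R ≈ 2.35

d_R = 2.44 × (33600 km) × (1250/3900)^(1/3) = 56110 km
d/d_R = (1.32 × 10⁵) / (56110) = 2.35
Since d/d_R > 1, the body is outside the Roche limit.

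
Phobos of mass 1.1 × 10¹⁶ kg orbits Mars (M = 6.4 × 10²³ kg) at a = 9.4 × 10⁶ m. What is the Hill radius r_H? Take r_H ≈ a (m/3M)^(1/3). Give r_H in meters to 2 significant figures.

r_H ≈ a (m/3M)^(1/3)
    = (9.4 × 10⁶) × (1.1 × 10¹⁶ / (3 × 6.4 × 10²³))^(1/3)
    = 1.7 × 10⁴ m

1.7 × 10⁴ m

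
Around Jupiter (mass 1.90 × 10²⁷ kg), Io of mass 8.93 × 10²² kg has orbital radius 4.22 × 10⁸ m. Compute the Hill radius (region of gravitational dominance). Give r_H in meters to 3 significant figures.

r_H ≈ a (m/3M)^(1/3)
    = (4.22 × 10⁸) × (8.93 × 10²² / (3 × 1.90 × 10²⁷))^(1/3)
    = 1.06 × 10⁷ m

1.06 × 10⁷ m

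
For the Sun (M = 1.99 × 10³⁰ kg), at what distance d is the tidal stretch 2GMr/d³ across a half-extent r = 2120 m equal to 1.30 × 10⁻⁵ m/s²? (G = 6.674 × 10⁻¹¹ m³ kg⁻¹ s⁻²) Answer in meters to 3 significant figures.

3.51 × 10⁹ m

2GMr/d³ = a_tidal  ⇒  d = (2GMr / a_tidal)^(1/3)
d = (2 × 6.674×10⁻¹¹ × (1.99 × 10³⁰) × (2120) / (1.30 × 10⁻⁵))^(1/3)
  = 3.51 × 10⁹ m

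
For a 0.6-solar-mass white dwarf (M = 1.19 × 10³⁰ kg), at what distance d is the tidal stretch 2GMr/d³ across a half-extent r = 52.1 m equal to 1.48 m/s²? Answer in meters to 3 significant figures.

2GMr/d³ = a_tidal  ⇒  d = (2GMr / a_tidal)^(1/3)
d = (2 × 6.674×10⁻¹¹ × (1.19 × 10³⁰) × (52.1) / (1.48))^(1/3)
  = 1.77 × 10⁷ m

1.77 × 10⁷ m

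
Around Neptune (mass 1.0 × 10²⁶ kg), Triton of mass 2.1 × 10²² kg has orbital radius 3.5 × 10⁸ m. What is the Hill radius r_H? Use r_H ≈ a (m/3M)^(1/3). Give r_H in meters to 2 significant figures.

r_H ≈ a (m/3M)^(1/3)
    = (3.5 × 10⁸) × (2.1 × 10²² / (3 × 1.0 × 10²⁶))^(1/3)
    = 1.4 × 10⁷ m

1.4 × 10⁷ m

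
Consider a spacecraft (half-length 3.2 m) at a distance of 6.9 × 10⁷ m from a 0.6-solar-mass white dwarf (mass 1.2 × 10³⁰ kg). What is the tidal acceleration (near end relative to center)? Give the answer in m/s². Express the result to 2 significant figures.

1.6 × 10⁻³ m/s²

a_tidal = 2GMr/d³
        = 2 × (6.674 × 10⁻¹¹) × (1.2 × 10³⁰) × (3.2) / (6.9 × 10⁷)³
        = 1.6 × 10⁻³ m/s²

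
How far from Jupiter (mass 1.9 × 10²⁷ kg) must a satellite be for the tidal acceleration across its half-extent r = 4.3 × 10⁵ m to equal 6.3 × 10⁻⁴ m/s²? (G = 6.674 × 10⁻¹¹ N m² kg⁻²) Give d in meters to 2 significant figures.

2GMr/d³ = a_tidal  ⇒  d = (2GMr / a_tidal)^(1/3)
d = (2 × 6.674×10⁻¹¹ × (1.9 × 10²⁷) × (4.3 × 10⁵) / (6.3 × 10⁻⁴))^(1/3)
  = 5.6 × 10⁸ m

5.6 × 10⁸ m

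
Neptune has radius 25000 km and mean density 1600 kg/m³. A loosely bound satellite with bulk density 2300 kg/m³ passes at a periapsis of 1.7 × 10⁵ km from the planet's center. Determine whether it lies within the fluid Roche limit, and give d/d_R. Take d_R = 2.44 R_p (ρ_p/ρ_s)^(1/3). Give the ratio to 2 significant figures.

outside; d/d_R ≈ 3.1

d_R = 2.44 × (25000 km) × (1600/2300)^(1/3) = 54050 km
d/d_R = (1.7 × 10⁵) / (54050) = 3.1
Since d/d_R > 1, the body is outside the Roche limit.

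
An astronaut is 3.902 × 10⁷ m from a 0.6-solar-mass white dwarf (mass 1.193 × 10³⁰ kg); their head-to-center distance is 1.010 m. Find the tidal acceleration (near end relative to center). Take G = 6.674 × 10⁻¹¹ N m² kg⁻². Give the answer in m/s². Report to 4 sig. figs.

Δa = 2GMr/d³
   = 2 × (6.674 × 10⁻¹¹) × (1.193 × 10³⁰) × (1.010) / (3.902 × 10⁷)³
   = 2.707 × 10⁻³ m/s²

2.707 × 10⁻³ m/s²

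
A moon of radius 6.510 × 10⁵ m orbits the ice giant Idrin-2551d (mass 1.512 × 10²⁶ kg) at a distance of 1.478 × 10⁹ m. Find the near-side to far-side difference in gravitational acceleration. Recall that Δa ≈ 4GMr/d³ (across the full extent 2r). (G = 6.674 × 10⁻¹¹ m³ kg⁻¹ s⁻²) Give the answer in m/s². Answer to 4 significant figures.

Δg = 4GMr/d³
   = 4 × (6.674 × 10⁻¹¹) × (1.512 × 10²⁶) × (6.510 × 10⁵) / (1.478 × 10⁹)³
   = 8.139 × 10⁻⁶ m/s²

8.139 × 10⁻⁶ m/s²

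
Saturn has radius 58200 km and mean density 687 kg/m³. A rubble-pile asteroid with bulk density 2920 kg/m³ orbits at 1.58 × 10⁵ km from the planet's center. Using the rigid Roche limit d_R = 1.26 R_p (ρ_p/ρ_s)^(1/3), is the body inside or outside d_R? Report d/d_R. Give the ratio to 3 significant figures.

d_R = 1.26 × (58200 km) × (687/2920)^(1/3) = 45270 km
d/d_R = (1.58 × 10⁵) / (45270) = 3.49
Since d/d_R > 1, the body is outside the Roche limit.

outside; d/d_R ≈ 3.49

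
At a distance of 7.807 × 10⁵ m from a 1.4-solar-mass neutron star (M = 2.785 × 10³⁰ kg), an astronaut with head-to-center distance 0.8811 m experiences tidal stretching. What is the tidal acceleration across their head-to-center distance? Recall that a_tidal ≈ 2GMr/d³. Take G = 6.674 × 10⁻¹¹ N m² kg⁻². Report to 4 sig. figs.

Differencing GM/(d−r)² and GM/d² to first order in r/d gives 2GMr/d³.
Δa = 2GMr/d³
   = 2 × (6.674 × 10⁻¹¹) × (2.785 × 10³⁰) × (0.8811) / (7.807 × 10⁵)³
   = 6.884 × 10² m/s²

6.884 × 10² m/s²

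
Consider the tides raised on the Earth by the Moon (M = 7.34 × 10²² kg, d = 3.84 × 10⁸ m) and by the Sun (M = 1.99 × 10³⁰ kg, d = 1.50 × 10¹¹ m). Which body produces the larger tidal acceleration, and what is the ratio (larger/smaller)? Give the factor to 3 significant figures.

Tidal acceleration ∝ M/d³, so compare M/d³ for each.
The Moon: (7.34 × 10²²) / (3.84 × 10⁸)³ = 1.296 × 10⁻³
The Sun: (1.99 × 10³⁰) / (1.50 × 10¹¹)³ = 5.896 × 10⁻⁴
Ratio (larger/smaller) = 2.20

The Moon, by a factor of ≈ 2.20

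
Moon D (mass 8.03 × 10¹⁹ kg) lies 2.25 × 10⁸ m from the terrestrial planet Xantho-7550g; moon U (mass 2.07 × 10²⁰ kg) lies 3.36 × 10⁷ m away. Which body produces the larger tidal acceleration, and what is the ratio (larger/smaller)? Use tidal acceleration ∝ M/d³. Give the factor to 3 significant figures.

Moon U, by a factor of ≈ 774

Compare M/d³ for the two perturbers:
Moon D: (8.03 × 10¹⁹) / (2.25 × 10⁸)³ = 7.050 × 10⁻⁶
Moon U: (2.07 × 10²⁰) / (3.36 × 10⁷)³ = 5.457 × 10⁻³
Ratio (larger/smaller) = 774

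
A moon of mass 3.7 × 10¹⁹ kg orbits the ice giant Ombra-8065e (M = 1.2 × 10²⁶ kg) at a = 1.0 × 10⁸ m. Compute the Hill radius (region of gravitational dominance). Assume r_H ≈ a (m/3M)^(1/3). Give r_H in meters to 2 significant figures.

4.7 × 10⁵ m

r_H ≈ a (m/3M)^(1/3)
    = (1.0 × 10⁸) × (3.7 × 10¹⁹ / (3 × 1.2 × 10²⁶))^(1/3)
    = 4.7 × 10⁵ m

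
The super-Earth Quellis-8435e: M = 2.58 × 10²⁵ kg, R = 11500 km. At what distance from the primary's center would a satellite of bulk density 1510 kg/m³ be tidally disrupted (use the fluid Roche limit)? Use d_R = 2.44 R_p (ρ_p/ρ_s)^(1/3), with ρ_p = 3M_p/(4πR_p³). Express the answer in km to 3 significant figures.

39000 km

ρ_p = 3M_p/(4πR_p³) = 3 × (2.58 × 10²⁵) / (4π × (1.15 × 10⁷ m)³) = 4050 kg/m³
d_R = 2.44 × 11500 km × (4050/1510)^(1/3)
    = 39000 km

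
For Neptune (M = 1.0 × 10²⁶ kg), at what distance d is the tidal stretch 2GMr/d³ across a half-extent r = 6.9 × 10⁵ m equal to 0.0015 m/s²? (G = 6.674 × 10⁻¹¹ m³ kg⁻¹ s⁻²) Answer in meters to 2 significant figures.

1.8 × 10⁸ m

2GMr/d³ = a_tidal  ⇒  d = (2GMr / a_tidal)^(1/3)
d = (2 × 6.674×10⁻¹¹ × (1.0 × 10²⁶) × (6.9 × 10⁵) / (0.0015))^(1/3)
  = 1.8 × 10⁸ m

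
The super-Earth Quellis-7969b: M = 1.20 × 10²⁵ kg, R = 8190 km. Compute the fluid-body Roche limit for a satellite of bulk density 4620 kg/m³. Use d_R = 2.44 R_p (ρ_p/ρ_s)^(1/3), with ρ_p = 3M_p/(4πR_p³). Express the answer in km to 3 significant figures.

20800 km

ρ_p = 3M_p/(4πR_p³) = 3 × (1.20 × 10²⁵) / (4π × (8.19 × 10⁶ m)³) = 5210 kg/m³
d_R = 2.44 × 8190 km × (5210/4620)^(1/3)
    = 20800 km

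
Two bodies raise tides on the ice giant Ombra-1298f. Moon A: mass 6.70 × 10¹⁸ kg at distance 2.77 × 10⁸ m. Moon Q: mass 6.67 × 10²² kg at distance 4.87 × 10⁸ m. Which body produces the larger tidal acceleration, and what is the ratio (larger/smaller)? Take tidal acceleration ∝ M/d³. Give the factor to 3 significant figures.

Moon Q, by a factor of ≈ 1830

Tidal acceleration ∝ M/d³, so compare M/d³ for each.
Moon A: (6.70 × 10¹⁸) / (2.77 × 10⁸)³ = 3.152 × 10⁻⁷
Moon Q: (6.67 × 10²²) / (4.87 × 10⁸)³ = 5.775 × 10⁻⁴
Ratio (larger/smaller) = 1830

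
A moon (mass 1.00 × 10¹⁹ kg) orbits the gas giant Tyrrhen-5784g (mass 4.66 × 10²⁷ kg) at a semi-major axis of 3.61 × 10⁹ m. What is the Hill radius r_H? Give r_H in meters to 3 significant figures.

r_H ≈ a (m/3M)^(1/3)
    = (3.61 × 10⁹) × (1.00 × 10¹⁹ / (3 × 4.66 × 10²⁷))^(1/3)
    = 3.23 × 10⁶ m

3.23 × 10⁶ m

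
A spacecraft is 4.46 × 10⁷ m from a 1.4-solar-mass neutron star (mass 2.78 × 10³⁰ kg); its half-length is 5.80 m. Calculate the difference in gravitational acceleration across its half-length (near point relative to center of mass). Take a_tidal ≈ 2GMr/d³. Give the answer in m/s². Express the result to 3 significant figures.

a_tidal = 2GMr/d³
        = 2 × (6.674 × 10⁻¹¹) × (2.78 × 10³⁰) × (5.80) / (4.46 × 10⁷)³
        = 2.43 × 10⁻² m/s²

2.43 × 10⁻² m/s²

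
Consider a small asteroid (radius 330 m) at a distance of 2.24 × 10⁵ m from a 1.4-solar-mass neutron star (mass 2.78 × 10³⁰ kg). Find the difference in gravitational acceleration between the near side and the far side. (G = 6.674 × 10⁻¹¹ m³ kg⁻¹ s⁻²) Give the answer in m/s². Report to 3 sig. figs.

2.18 × 10⁷ m/s²

a_tidal = 4GMr/d³
        = 4 × (6.674 × 10⁻¹¹) × (2.78 × 10³⁰) × (330) / (2.24 × 10⁵)³
        = 2.18 × 10⁷ m/s²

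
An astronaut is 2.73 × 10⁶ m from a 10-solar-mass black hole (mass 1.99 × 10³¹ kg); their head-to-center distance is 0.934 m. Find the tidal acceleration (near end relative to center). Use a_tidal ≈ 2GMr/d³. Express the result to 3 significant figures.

Δa = 2GMr/d³
   = 2 × (6.674 × 10⁻¹¹) × (1.99 × 10³¹) × (0.934) / (2.73 × 10⁶)³
   = 1.22 × 10² m/s²

1.22 × 10² m/s²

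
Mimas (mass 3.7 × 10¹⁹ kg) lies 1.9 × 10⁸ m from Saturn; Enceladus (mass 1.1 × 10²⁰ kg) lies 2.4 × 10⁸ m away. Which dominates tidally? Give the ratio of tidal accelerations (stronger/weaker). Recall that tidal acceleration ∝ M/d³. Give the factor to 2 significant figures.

Enceladus, by a factor of ≈ 1.5

Tidal acceleration ∝ M/d³, so compare M/d³ for each.
Mimas: (3.7 × 10¹⁹) / (1.9 × 10⁸)³ = 5.394 × 10⁻⁶
Enceladus: (1.1 × 10²⁰) / (2.4 × 10⁸)³ = 7.957 × 10⁻⁶
Ratio (larger/smaller) = 1.5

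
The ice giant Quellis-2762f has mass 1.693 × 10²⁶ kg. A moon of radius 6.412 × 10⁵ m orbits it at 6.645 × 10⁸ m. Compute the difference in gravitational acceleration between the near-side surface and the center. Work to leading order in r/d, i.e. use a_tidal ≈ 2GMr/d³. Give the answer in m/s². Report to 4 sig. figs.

a_tidal = 2GMr/d³
        = 2 × (6.674 × 10⁻¹¹) × (1.693 × 10²⁶) × (6.412 × 10⁵) / (6.645 × 10⁸)³
        = 4.938 × 10⁻⁵ m/s²

4.938 × 10⁻⁵ m/s²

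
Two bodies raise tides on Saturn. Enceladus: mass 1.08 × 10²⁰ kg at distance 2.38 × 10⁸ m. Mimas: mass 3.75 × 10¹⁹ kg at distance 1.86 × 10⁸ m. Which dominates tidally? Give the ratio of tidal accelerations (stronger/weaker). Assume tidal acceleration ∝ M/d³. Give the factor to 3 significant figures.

Enceladus, by a factor of ≈ 1.37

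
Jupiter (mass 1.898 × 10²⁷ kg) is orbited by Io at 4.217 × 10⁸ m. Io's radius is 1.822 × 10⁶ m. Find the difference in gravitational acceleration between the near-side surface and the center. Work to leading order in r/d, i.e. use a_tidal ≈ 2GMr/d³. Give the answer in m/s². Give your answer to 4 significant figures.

6.155 × 10⁻³ m/s²

Δa = 2GMr/d³
   = 2 × (6.674 × 10⁻¹¹) × (1.898 × 10²⁷) × (1.822 × 10⁶) / (4.217 × 10⁸)³
   = 6.155 × 10⁻³ m/s²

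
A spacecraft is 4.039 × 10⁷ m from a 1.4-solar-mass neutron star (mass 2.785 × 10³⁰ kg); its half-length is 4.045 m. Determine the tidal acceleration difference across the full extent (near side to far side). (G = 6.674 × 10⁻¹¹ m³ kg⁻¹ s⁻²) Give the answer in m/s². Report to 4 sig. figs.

a_tidal = 4GMr/d³
        = 4 × (6.674 × 10⁻¹¹) × (2.785 × 10³⁰) × (4.045) / (4.039 × 10⁷)³
        = 4.564 × 10⁻² m/s²

4.564 × 10⁻² m/s²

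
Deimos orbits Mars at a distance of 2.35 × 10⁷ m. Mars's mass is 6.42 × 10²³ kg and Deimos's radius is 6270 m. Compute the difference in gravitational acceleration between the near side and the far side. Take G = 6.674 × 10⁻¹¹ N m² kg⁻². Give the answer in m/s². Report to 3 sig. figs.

Δg = 4GMr/d³
   = 4 × (6.674 × 10⁻¹¹) × (6.42 × 10²³) × (6270) / (2.35 × 10⁷)³
   = 8.28 × 10⁻⁵ m/s²

8.28 × 10⁻⁵ m/s²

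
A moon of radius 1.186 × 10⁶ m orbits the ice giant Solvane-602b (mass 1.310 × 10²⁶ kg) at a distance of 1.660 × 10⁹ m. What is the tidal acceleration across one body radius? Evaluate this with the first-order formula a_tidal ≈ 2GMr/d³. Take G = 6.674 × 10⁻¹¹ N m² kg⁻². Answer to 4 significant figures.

Δg = 2GMr/d³
   = 2 × (6.674 × 10⁻¹¹) × (1.310 × 10²⁶) × (1.186 × 10⁶) / (1.660 × 10⁹)³
   = 4.534 × 10⁻⁶ m/s²

4.534 × 10⁻⁶ m/s²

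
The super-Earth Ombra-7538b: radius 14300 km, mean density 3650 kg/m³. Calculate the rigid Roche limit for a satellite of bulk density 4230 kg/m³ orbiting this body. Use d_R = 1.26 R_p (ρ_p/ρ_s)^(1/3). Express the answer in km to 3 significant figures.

17200 km

d_R = 1.26 × 14300 km × (3650/4230)^(1/3)
    = 17200 km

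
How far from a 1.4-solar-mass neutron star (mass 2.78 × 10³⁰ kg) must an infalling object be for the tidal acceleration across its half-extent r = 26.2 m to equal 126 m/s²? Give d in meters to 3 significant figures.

4.26 × 10⁶ m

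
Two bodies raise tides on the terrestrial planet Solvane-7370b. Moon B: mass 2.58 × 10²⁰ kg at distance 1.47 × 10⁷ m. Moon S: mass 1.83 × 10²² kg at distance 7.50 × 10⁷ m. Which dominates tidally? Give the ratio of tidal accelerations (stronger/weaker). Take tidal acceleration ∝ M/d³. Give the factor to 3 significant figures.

Moon B, by a factor of ≈ 1.87

The tide-raising term goes as M/d³ (the gradient of a 1/d² field).
Moon B: (2.58 × 10²⁰) / (1.47 × 10⁷)³ = 8.122 × 10⁻²
Moon S: (1.83 × 10²²) / (7.50 × 10⁷)³ = 4.338 × 10⁻²
Ratio (larger/smaller) = 1.87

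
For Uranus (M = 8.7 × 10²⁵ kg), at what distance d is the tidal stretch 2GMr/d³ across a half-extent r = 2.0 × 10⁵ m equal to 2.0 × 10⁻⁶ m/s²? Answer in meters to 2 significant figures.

2GMr/d³ = a_tidal  ⇒  d = (2GMr / a_tidal)^(1/3)
d = (2 × 6.674×10⁻¹¹ × (8.7 × 10²⁵) × (2.0 × 10⁵) / (2.0 × 10⁻⁶))^(1/3)
  = 1.1 × 10⁹ m

1.1 × 10⁹ m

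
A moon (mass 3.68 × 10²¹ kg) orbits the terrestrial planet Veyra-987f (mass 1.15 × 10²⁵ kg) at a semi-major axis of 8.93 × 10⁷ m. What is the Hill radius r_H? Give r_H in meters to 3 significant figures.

4.24 × 10⁶ m

r_H ≈ a (m/3M)^(1/3)
    = (8.93 × 10⁷) × (3.68 × 10²¹ / (3 × 1.15 × 10²⁵))^(1/3)
    = 4.24 × 10⁶ m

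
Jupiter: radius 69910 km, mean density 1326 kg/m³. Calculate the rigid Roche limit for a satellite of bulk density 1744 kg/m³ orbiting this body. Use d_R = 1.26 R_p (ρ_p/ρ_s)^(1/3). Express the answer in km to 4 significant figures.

d_R = 1.26 × 69910 km × (1326/1744)^(1/3)
    = 80400 km

80400 km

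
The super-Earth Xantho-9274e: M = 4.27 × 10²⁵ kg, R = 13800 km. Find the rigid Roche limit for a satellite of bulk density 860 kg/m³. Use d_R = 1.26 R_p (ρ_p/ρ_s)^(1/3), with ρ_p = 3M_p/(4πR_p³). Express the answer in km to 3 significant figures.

ρ_p = 3M_p/(4πR_p³) = 3 × (4.27 × 10²⁵) / (4π × (1.38 × 10⁷ m)³) = 3880 kg/m³
d_R = 1.26 × 13800 km × (3880/860)^(1/3)
    = 28700 km

28700 km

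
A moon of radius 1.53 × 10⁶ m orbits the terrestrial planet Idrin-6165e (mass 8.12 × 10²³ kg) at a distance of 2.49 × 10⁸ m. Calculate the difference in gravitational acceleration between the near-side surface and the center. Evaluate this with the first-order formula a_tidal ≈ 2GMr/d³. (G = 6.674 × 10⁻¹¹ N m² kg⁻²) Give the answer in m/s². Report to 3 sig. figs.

Since r ≪ d, expand the inverse-square field across one radius to get the leading 2GMr/d³ term.
a_tidal = 2GMr/d³
        = 2 × (6.674 × 10⁻¹¹) × (8.12 × 10²³) × (1.53 × 10⁶) / (2.49 × 10⁸)³
        = 1.07 × 10⁻⁵ m/s²

1.07 × 10⁻⁵ m/s²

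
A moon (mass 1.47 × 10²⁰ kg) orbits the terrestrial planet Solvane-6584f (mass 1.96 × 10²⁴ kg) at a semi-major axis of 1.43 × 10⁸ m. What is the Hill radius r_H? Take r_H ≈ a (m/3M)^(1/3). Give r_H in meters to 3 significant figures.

r_H ≈ a (m/3M)^(1/3)
    = (1.43 × 10⁸) × (1.47 × 10²⁰ / (3 × 1.96 × 10²⁴))^(1/3)
    = 4.18 × 10⁶ m

4.18 × 10⁶ m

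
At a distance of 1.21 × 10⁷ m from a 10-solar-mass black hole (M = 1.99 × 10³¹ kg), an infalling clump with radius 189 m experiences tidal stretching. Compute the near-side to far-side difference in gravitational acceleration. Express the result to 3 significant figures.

Δg = 4GMr/d³
   = 4 × (6.674 × 10⁻¹¹) × (1.99 × 10³¹) × (189) / (1.21 × 10⁷)³
   = 5.67 × 10² m/s²

5.67 × 10² m/s²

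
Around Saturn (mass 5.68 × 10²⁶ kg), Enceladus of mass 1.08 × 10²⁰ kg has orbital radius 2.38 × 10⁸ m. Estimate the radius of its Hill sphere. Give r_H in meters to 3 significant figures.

9.49 × 10⁵ m

r_H ≈ a (m/3M)^(1/3)
    = (2.38 × 10⁸) × (1.08 × 10²⁰ / (3 × 5.68 × 10²⁶))^(1/3)
    = 9.49 × 10⁵ m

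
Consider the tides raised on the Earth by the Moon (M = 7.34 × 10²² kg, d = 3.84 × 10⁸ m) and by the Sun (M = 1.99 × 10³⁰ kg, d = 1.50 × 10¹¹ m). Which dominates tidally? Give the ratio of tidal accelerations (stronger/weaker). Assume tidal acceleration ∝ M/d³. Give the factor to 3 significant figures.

The tide-raising term goes as M/d³ (the gradient of a 1/d² field).
The Moon: (7.34 × 10²²) / (3.84 × 10⁸)³ = 1.296 × 10⁻³
The Sun: (1.99 × 10³⁰) / (1.50 × 10¹¹)³ = 5.896 × 10⁻⁴
Ratio (larger/smaller) = 2.20

The Moon, by a factor of ≈ 2.20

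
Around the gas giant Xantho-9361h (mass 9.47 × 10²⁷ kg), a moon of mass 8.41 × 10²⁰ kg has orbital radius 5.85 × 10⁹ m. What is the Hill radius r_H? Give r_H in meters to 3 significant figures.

1.81 × 10⁷ m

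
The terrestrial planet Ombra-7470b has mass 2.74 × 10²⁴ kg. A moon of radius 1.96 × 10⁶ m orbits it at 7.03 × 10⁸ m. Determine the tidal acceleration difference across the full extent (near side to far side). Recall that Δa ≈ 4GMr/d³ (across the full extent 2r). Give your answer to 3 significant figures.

4.13 × 10⁻⁶ m/s²

Near-to-far spans 2r, so the tidal difference is twice the near-to-center value: 4GMr/d³.
Δa = 4GMr/d³
   = 4 × (6.674 × 10⁻¹¹) × (2.74 × 10²⁴) × (1.96 × 10⁶) / (7.03 × 10⁸)³
   = 4.13 × 10⁻⁶ m/s²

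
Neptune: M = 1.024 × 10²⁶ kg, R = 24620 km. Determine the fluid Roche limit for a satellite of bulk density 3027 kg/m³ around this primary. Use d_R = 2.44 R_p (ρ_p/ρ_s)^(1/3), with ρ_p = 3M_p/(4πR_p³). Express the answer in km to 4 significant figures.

ρ_p = 3M_p/(4πR_p³) = 3 × (1.024 × 10²⁶) / (4π × (2.462 × 10⁷ m)³) = 1638 kg/m³
d_R = 2.44 × 24620 km × (1638/3027)^(1/3)
    = 48950 km

48950 km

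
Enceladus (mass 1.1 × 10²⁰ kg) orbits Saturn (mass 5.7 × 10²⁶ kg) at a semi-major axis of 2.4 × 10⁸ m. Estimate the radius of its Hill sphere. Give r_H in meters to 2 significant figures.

r_H ≈ a (m/3M)^(1/3)
    = (2.4 × 10⁸) × (1.1 × 10²⁰ / (3 × 5.7 × 10²⁶))^(1/3)
    = 9.6 × 10⁵ m

9.6 × 10⁵ m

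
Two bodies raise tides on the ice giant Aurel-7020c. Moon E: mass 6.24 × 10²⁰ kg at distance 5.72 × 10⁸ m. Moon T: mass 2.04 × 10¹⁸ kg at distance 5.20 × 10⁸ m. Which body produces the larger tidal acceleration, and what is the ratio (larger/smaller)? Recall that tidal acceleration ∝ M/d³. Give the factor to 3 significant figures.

Compare M/d³ for the two perturbers:
Moon E: (6.24 × 10²⁰) / (5.72 × 10⁸)³ = 3.334 × 10⁻⁶
Moon T: (2.04 × 10¹⁸) / (5.20 × 10⁸)³ = 1.451 × 10⁻⁸
Ratio (larger/smaller) = 230

Moon E, by a factor of ≈ 230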